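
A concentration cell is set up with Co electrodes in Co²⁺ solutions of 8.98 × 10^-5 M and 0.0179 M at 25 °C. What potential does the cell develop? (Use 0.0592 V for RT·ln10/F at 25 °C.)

0.068 V

Both half-cells are Co²⁺/Co, so E°_cell = 0. The concentrated side is the cathode; the cell reaction moves Co²⁺ from high to low concentration with n = 2.
Q = [Co²⁺]_dilute/[Co²⁺]_conc = 8.98 × 10^-5/0.0179 = 0.00502.
E = 0 − (0.0592/2) log Q = −(0.0592/2)(-2.300) = 0.0681 V.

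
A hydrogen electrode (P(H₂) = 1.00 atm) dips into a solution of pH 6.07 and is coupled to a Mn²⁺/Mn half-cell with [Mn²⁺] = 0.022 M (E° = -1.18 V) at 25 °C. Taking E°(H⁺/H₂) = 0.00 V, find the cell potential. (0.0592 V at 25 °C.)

0.87 V

The hydrogen couple is the cathode, so E°_cell = 1.18 V; n = 2.
[H⁺] = 10^(−6.07) = 8.5 × 10^-7 M, and Q = [Mn²⁺]·P(H₂) / [H⁺]^2 = 3.04 × 10^10.
E = E° − (0.0592/2) log Q = 1.18 − (0.0592/2)(10.482) = 0.870 V.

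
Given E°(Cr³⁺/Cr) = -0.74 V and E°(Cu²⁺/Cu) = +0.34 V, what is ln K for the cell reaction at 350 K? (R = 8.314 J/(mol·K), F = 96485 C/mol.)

ln K = 214.9

E°_cell = +0.34 − (-0.74) = 1.08 V, with n = 6 electrons transferred.
At equilibrium E = 0, so the Nernst equation gives ln K = nFE°/RT = (6)(96485)(1.08)/((8.314)(350)) = 214.86.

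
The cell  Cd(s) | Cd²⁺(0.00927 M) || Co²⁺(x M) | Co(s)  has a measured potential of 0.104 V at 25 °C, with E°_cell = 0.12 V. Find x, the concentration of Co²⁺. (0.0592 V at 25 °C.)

From the Nernst equation, log Q = n(E° − E)/0.0592 = 2(0.12 − 0.104)/0.0592 = 0.541, so Q = 3.47.
With Q = [Cd²⁺]/[Co²⁺] and the known concentrations, [Co²⁺] in the denominator gives [Co²⁺] = 0.0027 M.

0.0027 M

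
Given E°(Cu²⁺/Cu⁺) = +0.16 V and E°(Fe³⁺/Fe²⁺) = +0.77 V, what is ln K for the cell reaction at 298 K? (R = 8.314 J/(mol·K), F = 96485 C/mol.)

E°_cell = +0.77 − (+0.16) = 0.61 V, with n = 1 electron transferred.
At equilibrium E = 0, so the Nernst equation gives ln K = nFE°/RT = (1)(96485)(0.61)/((8.314)(298)) = 23.76.

ln K = 23.8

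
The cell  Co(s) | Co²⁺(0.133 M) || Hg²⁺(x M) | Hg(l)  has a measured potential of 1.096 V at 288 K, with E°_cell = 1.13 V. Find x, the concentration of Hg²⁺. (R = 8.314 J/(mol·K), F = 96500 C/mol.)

0.0086 M

From the Nernst equation, ln Q = nF(E° − E)/RT = 2×96500×(1.13 − 1.096)/(8.314×288) = 2.741, so Q = 15.5.
With Q = [Co²⁺]/[Hg²⁺] and the known concentrations, [Hg²⁺] in the denominator gives [Hg²⁺] = 0.0086 M.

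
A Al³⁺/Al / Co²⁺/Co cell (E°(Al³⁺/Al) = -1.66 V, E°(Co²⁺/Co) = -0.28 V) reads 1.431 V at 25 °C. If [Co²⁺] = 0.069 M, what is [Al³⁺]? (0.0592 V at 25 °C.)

4.7 × 10^-5 M

From the Nernst equation, log Q = n(E° − E)/0.0592 = 6(1.38 − 1.431)/0.0592 = -5.169, so Q = 6.78 × 10^-6.
With Q = [Al³⁺]^2/[Co²⁺]^3 and the known concentrations, [Al³⁺]^2 in the numerator gives [Al³⁺] = 4.7 × 10^-5 M.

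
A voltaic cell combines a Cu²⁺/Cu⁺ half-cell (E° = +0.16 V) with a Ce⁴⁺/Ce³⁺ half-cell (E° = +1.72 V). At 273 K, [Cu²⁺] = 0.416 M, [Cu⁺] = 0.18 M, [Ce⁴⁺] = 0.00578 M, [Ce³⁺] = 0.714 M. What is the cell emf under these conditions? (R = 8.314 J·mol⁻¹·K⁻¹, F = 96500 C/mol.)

The Ce⁴⁺/Ce³⁺ couple has the higher reduction potential and acts as the cathode, so E°_cell = +1.72 − (+0.16) = 1.56 V.
Balancing electrons gives n = 1; the reaction quotient is Q = [Cu²⁺]·[Ce³⁺]/([Cu⁺]·[Ce⁴⁺]) = 285.
E = E° − (RT/nF) ln Q = 1.56 − (8.314×273)/(1×96500) × (5.654) = 1.560 − 0.133 = 1.427 V.

1.43 V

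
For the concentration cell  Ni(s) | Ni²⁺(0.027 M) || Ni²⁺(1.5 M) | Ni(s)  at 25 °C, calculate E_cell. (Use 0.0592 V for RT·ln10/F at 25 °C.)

Both half-cells are Ni²⁺/Ni, so E°_cell = 0. The concentrated side is the cathode; the cell reaction moves Ni²⁺ from high to low concentration with n = 2.
Q = [Ni²⁺]_dilute/[Ni²⁺]_conc = 0.027/1.5 = 0.0180.
E = 0 − (0.0592/2) log Q = −(0.0592/2)(-1.745) = 0.0517 V.

0.052 V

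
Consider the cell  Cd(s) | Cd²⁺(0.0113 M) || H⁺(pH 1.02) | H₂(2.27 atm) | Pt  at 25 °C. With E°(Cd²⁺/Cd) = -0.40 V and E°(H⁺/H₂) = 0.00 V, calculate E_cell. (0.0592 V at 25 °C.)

0.39 V

The hydrogen couple is the cathode, so E°_cell = 0.40 V; n = 2.
[H⁺] = 10^(−1.02) = 0.095 M, and Q = [Cd²⁺]·P(H₂) / [H⁺]^2 = 2.81.
E = E° − (0.0592/2) log Q = 0.40 − (0.0592/2)(0.449) = 0.387 V.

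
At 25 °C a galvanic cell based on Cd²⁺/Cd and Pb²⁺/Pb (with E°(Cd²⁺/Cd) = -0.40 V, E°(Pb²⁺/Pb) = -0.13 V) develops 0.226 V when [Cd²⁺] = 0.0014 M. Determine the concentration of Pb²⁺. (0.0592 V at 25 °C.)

4.6 × 10^-5 M

From the Nernst equation, log Q = n(E° − E)/0.0592 = 2(0.27 − 0.226)/0.0592 = 1.486, so Q = 30.7.
With Q = [Cd²⁺]/[Pb²⁺] and the known concentrations, [Pb²⁺] in the denominator gives [Pb²⁺] = 4.6 × 10^-5 M.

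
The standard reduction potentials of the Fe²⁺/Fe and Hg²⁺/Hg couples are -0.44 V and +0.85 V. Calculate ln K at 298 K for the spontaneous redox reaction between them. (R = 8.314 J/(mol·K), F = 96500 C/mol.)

E°_cell = +0.85 − (-0.44) = 1.29 V, with n = 2 electrons transferred.
At equilibrium E = 0, so the Nernst equation gives ln K = nFE°/RT = (2)(96500)(1.29)/((8.314)(298)) = 100.49.

ln K = 100.5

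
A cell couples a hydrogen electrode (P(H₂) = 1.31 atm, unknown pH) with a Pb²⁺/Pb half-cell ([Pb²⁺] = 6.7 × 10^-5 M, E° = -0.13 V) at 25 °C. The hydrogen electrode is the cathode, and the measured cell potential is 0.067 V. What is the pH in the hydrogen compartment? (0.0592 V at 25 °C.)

pH = 3.09

E°_cell = 0.13 V and n = 2.
log Q = n(E° − E)/0.0592 = 2×(0.13 − 0.067)/0.0592 = 2.128.
With Q = [Pb²⁺]·P(H₂) / [H⁺]^2, solving for [H⁺] gives log[H⁺] = -3.093, so pH = 3.09.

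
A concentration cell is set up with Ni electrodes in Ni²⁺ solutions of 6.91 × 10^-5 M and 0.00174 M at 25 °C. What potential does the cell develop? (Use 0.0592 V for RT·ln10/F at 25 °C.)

0.041 V

Both half-cells are Ni²⁺/Ni, so E°_cell = 0. The concentrated side is the cathode; the cell reaction moves Ni²⁺ from high to low concentration with n = 2.
Q = [Ni²⁺]_dilute/[Ni²⁺]_conc = 6.91 × 10^-5/0.00174 = 0.0397.
E = 0 − (0.0592/2) log Q = −(0.0592/2)(-1.401) = 0.0415 V.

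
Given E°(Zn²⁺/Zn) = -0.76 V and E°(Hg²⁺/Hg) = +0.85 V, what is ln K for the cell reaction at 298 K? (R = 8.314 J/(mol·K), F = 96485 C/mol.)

E°_cell = +0.85 − (-0.76) = 1.61 V, with n = 2 electrons transferred.
At equilibrium E = 0, so the Nernst equation gives ln K = nFE°/RT = (2)(96485)(1.61)/((8.314)(298)) = 125.40.

ln K = 125.4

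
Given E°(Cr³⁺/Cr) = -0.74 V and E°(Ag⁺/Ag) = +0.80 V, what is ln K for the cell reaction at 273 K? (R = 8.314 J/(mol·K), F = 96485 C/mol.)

E°_cell = +0.80 − (-0.74) = 1.54 V, with n = 3 electrons transferred.
At equilibrium E = 0, so the Nernst equation gives ln K = nFE°/RT = (3)(96485)(1.54)/((8.314)(273)) = 196.39.

ln K = 196.4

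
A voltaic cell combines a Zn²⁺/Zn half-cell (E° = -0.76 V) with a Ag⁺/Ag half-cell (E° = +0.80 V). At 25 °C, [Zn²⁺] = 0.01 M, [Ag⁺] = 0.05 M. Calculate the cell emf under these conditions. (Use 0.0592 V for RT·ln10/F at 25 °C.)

1.54 V

The Ag⁺/Ag couple has the higher reduction potential and acts as the cathode, so E°_cell = +0.80 − (-0.76) = 1.56 V.
Balancing electrons gives n = 2; the reaction quotient is Q = [Zn²⁺]/[Ag⁺]^2 = 4.00.
At 25 °C, E = E° − (0.0592/n) log Q = 1.56 − (0.0592/2)(0.602) = 1.560 − 0.018 = 1.542 V.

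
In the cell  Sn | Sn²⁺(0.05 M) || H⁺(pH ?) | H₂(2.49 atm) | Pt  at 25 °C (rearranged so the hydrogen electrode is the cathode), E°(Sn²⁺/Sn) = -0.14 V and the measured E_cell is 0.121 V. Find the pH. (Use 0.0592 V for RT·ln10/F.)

E°_cell = 0.14 V and n = 2.
log Q = n(E° − E)/0.0592 = 2×(0.14 − 0.121)/0.0592 = 0.642.
With Q = [Sn²⁺]·P(H₂) / [H⁺]^2, solving for [H⁺] gives log[H⁺] = -0.773, so pH = 0.77.

pH = 0.77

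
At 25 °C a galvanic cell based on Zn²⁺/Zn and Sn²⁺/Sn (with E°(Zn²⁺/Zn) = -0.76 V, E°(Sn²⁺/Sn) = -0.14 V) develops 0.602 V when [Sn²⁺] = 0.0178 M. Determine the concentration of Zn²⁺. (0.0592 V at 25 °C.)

0.072 M

From the Nernst equation, log Q = n(E° − E)/0.0592 = 2(0.62 − 0.602)/0.0592 = 0.608, so Q = 4.06.
With Q = [Zn²⁺]/[Sn²⁺] and the known concentrations, [Zn²⁺] in the numerator gives [Zn²⁺] = 0.072 M.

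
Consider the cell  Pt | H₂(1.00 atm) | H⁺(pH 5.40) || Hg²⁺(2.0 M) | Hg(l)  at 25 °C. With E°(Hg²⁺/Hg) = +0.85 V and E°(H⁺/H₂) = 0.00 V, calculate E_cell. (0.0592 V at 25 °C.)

1.18 V

The Hg²⁺/Hg couple is the cathode, so E°_cell = 0.85 V; n = 2.
[H⁺] = 10^(−5.40) = 4 × 10^-6 M, and Q = [H⁺]^2 / ([Hg²⁺]·P(H₂)) = 7.92 × 10^-12.
E = E° − (0.0592/2) log Q = 0.85 − (0.0592/2)(-11.101) = 1.179 V.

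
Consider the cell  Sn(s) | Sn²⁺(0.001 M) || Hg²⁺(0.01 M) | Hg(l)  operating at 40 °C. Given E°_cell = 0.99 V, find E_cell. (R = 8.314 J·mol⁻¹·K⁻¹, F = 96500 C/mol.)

1.02 V

Balancing electrons gives n = 2; the reaction quotient is Q = [Sn²⁺]/[Hg²⁺] = 0.100.
E = E° − (RT/nF) ln Q = 0.99 − (8.314×313)/(2×96500) × (-2.303) = 0.990 + 0.031 = 1.021 V.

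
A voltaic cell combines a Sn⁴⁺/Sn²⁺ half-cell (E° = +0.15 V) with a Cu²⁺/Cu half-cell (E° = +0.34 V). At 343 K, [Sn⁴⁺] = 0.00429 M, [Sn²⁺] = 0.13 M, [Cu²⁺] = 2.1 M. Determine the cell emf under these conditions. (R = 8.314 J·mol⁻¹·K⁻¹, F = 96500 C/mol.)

0.251 V

The Cu²⁺/Cu couple has the higher reduction potential and acts as the cathode, so E°_cell = +0.34 − (+0.15) = 0.19 V.
Balancing electrons gives n = 2; the reaction quotient is Q = [Sn⁴⁺]/([Sn²⁺]·[Cu²⁺]) = 0.0157.
E = E° − (RT/nF) ln Q = 0.19 − (8.314×343)/(2×96500) × (-4.153) = 0.190 + 0.061 = 0.251 V.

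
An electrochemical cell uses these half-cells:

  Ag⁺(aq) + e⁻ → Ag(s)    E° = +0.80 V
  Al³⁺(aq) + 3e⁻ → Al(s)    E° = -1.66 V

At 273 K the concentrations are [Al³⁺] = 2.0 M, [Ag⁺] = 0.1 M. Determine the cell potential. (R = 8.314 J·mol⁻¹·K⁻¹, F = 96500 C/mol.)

2.40 V

The Ag⁺/Ag couple has the higher reduction potential and acts as the cathode, so E°_cell = +0.80 − (-1.66) = 2.46 V.
Balancing electrons gives n = 3; the reaction quotient is Q = [Al³⁺]/[Ag⁺]^3 = 2000.
E = E° − (RT/nF) ln Q = 2.46 − (8.314×273)/(3×96500) × (7.601) = 2.460 − 0.060 = 2.400 V.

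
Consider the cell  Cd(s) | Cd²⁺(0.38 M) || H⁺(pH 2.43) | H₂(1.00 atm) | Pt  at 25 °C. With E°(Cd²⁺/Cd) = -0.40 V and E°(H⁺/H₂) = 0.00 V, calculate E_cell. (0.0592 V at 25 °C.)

0.27 V

The hydrogen couple is the cathode, so E°_cell = 0.40 V; n = 2.
[H⁺] = 10^(−2.43) = 0.0037 M, and Q = [Cd²⁺]·P(H₂) / [H⁺]^2 = 2.75 × 10^4.
E = E° − (0.0592/2) log Q = 0.40 − (0.0592/2)(4.440) = 0.269 V.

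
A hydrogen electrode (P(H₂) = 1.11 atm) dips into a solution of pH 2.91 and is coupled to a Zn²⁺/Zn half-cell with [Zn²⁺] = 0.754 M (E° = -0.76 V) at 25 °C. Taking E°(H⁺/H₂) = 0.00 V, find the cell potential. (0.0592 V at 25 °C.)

The hydrogen couple is the cathode, so E°_cell = 0.76 V; n = 2.
[H⁺] = 10^(−2.91) = 0.0012 M, and Q = [Zn²⁺]·P(H₂) / [H⁺]^2 = 5.53 × 10^5.
E = E° − (0.0592/2) log Q = 0.76 − (0.0592/2)(5.743) = 0.590 V.

0.59 V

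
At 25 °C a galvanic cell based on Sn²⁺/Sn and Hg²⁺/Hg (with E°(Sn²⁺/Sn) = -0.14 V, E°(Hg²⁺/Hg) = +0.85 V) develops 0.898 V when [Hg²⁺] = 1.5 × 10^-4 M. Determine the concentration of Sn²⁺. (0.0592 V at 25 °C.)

From the Nernst equation, log Q = n(E° − E)/0.0592 = 2(0.99 − 0.898)/0.0592 = 3.108, so Q = 1280.
With Q = [Sn²⁺]/[Hg²⁺] and the known concentrations, [Sn²⁺] in the numerator gives [Sn²⁺] = 0.19 M.

0.19 M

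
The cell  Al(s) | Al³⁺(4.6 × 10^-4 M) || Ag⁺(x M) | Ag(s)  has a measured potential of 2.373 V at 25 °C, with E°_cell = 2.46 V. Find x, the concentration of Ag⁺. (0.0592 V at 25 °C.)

0.0026 M

From the Nernst equation, log Q = n(E° − E)/0.0592 = 3(2.46 − 2.373)/0.0592 = 4.409, so Q = 2.56 × 10^4.
With Q = [Al³⁺]/[Ag⁺]^3 and the known concentrations, [Ag⁺]^3 in the denominator gives [Ag⁺] = 0.0026 M.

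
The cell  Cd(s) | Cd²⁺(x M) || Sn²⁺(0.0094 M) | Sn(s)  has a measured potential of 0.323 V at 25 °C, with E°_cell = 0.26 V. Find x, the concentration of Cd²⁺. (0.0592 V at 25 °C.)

From the Nernst equation, log Q = n(E° − E)/0.0592 = 2(0.26 − 0.323)/0.0592 = -2.128, so Q = 0.00744.
With Q = [Cd²⁺]/[Sn²⁺] and the known concentrations, [Cd²⁺] in the numerator gives [Cd²⁺] = 7 × 10^-5 M.

7 × 10^-5 M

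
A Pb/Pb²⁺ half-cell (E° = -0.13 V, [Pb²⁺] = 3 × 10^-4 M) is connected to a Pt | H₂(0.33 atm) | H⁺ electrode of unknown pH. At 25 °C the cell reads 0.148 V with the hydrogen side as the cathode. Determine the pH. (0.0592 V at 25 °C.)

E°_cell = 0.13 V and n = 2.
log Q = n(E° − E)/0.0592 = 2×(0.13 − 0.148)/0.0592 = -0.608.
With Q = [Pb²⁺]·P(H₂) / [H⁺]^2, solving for [H⁺] gives log[H⁺] = -1.698, so pH = 1.70.

pH = 1.70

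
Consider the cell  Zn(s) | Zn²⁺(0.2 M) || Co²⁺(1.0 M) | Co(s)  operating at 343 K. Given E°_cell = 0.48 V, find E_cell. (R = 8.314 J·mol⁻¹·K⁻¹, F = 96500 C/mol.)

0.504 V

Balancing electrons gives n = 2; the reaction quotient is Q = [Zn²⁺]/[Co²⁺] = 0.200.
E = E° − (RT/nF) ln Q = 0.48 − (8.314×343)/(2×96500) × (-1.609) = 0.480 + 0.024 = 0.504 V.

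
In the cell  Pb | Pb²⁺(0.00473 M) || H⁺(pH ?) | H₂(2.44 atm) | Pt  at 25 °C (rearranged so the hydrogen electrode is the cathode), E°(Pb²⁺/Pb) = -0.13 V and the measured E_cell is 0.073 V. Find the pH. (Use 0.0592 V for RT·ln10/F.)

pH = 1.93

E°_cell = 0.13 V and n = 2.
log Q = n(E° − E)/0.0592 = 2×(0.13 − 0.073)/0.0592 = 1.926.
With Q = [Pb²⁺]·P(H₂) / [H⁺]^2, solving for [H⁺] gives log[H⁺] = -1.932, so pH = 1.93.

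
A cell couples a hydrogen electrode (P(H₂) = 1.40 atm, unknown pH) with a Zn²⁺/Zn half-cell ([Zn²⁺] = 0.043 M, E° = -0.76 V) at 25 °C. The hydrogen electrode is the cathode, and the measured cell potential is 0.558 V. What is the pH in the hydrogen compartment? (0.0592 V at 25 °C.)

E°_cell = 0.76 V and n = 2.
log Q = n(E° − E)/0.0592 = 2×(0.76 − 0.558)/0.0592 = 6.824.
With Q = [Zn²⁺]·P(H₂) / [H⁺]^2, solving for [H⁺] gives log[H⁺] = -4.022, so pH = 4.02.

pH = 4.02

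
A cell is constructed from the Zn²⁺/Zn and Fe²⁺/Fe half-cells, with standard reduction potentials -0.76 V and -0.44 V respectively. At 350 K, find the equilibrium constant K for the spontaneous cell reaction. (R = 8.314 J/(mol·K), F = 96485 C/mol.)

1.6 × 10^9

E°_cell = -0.44 − (-0.76) = 0.32 V, with n = 2 electrons transferred.
At equilibrium E = 0, so the Nernst equation gives ln K = nFE°/RT = (2)(96485)(0.32)/((8.314)(350)) = 21.22.
K = e^21.22 = 1.6 × 10^9.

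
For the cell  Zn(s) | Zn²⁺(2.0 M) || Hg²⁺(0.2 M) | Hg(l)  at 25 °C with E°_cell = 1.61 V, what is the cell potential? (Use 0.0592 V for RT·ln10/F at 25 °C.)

1.58 V

Balancing electrons gives n = 2; the reaction quotient is Q = [Zn²⁺]/[Hg²⁺] = 10.0.
At 25 °C, E = E° − (0.0592/n) log Q = 1.61 − (0.0592/2)(1.000) = 1.610 − 0.030 = 1.580 V.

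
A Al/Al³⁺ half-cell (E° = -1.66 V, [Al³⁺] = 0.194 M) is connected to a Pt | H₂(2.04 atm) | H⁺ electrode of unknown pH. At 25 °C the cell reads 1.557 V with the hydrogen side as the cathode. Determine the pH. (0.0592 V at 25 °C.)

E°_cell = 1.66 V and n = 6.
log Q = n(E° − E)/0.0592 = 6×(1.66 − 1.557)/0.0592 = 10.439.
With Q = [Al³⁺]^2·P(H₂)^3 / [H⁺]^6, solving for [H⁺] gives log[H⁺] = -1.822, so pH = 1.82.

pH = 1.82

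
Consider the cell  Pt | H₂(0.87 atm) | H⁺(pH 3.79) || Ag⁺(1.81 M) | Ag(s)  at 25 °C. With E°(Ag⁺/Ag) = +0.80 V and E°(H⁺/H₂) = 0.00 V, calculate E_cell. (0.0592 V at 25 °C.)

The Ag⁺/Ag couple is the cathode, so E°_cell = 0.80 V; n = 2.
[H⁺] = 10^(−3.79) = 1.6 × 10^-4 M, and Q = [H⁺]^2 / ([Ag⁺]^2·P(H₂)) = 9.23 × 10^-9.
E = E° − (0.0592/2) log Q = 0.80 − (0.0592/2)(-8.035) = 1.038 V.

1.04 V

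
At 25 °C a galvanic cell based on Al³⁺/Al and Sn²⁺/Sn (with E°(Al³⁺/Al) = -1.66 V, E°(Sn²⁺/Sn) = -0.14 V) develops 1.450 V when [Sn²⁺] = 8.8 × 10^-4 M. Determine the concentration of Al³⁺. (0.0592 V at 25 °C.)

From the Nernst equation, log Q = n(E° − E)/0.0592 = 6(1.52 − 1.450)/0.0592 = 7.095, so Q = 1.24 × 10^7.
With Q = [Al³⁺]^2/[Sn²⁺]^3 and the known concentrations, [Al³⁺]^2 in the numerator gives [Al³⁺] = 0.092 M.

0.092 M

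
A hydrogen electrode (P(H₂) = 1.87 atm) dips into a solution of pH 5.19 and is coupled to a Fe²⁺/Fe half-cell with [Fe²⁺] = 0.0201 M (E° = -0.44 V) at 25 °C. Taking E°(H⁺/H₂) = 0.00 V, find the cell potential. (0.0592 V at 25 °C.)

The hydrogen couple is the cathode, so E°_cell = 0.44 V; n = 2.
[H⁺] = 10^(−5.19) = 6.5 × 10^-6 M, and Q = [Fe²⁺]·P(H₂) / [H⁺]^2 = 9.02 × 10^8.
E = E° − (0.0592/2) log Q = 0.44 − (0.0592/2)(8.955) = 0.175 V.

0.17 V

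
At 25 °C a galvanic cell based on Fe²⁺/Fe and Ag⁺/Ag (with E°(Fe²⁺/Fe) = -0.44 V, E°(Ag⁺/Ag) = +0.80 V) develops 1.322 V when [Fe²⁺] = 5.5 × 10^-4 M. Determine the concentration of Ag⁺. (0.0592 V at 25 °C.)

From the Nernst equation, log Q = n(E° − E)/0.0592 = 2(1.24 − 1.322)/0.0592 = -2.770, so Q = 0.00170.
With Q = [Fe²⁺]/[Ag⁺]^2 and the known concentrations, [Ag⁺]^2 in the denominator gives [Ag⁺] = 0.57 M.

0.57 M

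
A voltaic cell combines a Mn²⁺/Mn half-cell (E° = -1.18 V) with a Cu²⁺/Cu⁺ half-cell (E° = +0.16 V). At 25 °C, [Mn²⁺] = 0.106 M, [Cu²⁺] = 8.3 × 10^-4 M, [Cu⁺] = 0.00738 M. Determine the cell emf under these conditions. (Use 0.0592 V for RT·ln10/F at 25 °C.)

The Cu²⁺/Cu⁺ couple has the higher reduction potential and acts as the cathode, so E°_cell = +0.16 − (-1.18) = 1.34 V.
Balancing electrons gives n = 2; the reaction quotient is Q = [Mn²⁺]·[Cu⁺]^2/[Cu²⁺]^2 = 8.38.
At 25 °C, E = E° − (0.0592/n) log Q = 1.34 − (0.0592/2)(0.923) = 1.340 − 0.027 = 1.313 V.

1.31 V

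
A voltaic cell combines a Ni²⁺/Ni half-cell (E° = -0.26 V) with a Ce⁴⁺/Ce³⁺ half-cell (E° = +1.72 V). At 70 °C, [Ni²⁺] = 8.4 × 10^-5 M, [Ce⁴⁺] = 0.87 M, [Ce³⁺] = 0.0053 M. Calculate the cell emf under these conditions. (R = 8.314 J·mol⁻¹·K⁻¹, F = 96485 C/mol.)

2.27 V

The Ce⁴⁺/Ce³⁺ couple has the higher reduction potential and acts as the cathode, so E°_cell = +1.72 − (-0.26) = 1.98 V.
Balancing electrons gives n = 2; the reaction quotient is Q = [Ni²⁺]·[Ce³⁺]^2/[Ce⁴⁺]^2 = 3.12 × 10^-9.
E = E° − (RT/nF) ln Q = 1.98 − (8.314×343)/(2×96485) × (-19.586) = 1.980 + 0.289 = 2.269 V.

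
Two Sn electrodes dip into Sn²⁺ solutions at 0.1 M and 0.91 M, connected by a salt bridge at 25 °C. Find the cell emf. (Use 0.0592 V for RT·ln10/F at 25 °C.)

Both half-cells are Sn²⁺/Sn, so E°_cell = 0. The concentrated side is the cathode; the cell reaction moves Sn²⁺ from high to low concentration with n = 2.
Q = [Sn²⁺]_dilute/[Sn²⁺]_conc = 0.1/0.91 = 0.110.
E = 0 − (0.0592/2) log Q = −(0.0592/2)(-0.959) = 0.0284 V.

0.028 V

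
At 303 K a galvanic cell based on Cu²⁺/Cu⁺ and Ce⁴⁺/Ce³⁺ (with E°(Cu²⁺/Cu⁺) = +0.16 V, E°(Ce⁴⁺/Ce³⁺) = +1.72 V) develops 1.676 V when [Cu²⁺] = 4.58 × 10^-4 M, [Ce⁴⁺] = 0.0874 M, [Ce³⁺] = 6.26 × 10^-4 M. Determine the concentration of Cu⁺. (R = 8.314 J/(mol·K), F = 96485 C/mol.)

2.8 × 10^-4 M

From the Nernst equation, ln Q = nF(E° − E)/RT = 1×96485×(1.56 − 1.676)/(8.314×303) = -4.443, so Q = 0.0118.
With Q = [Cu²⁺]·[Ce³⁺]/([Cu⁺]·[Ce⁴⁺]) and the known concentrations, [Cu⁺] in the denominator gives [Cu⁺] = 2.8 × 10^-4 M.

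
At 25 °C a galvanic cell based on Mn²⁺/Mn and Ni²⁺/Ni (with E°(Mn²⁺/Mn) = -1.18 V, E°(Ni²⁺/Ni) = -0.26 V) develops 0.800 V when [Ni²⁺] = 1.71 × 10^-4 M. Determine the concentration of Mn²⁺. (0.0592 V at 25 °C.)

1.9 M

From the Nernst equation, log Q = n(E° − E)/0.0592 = 2(0.92 − 0.800)/0.0592 = 4.054, so Q = 1.13 × 10^4.
With Q = [Mn²⁺]/[Ni²⁺] and the known concentrations, [Mn²⁺] in the numerator gives [Mn²⁺] = 1.9 M.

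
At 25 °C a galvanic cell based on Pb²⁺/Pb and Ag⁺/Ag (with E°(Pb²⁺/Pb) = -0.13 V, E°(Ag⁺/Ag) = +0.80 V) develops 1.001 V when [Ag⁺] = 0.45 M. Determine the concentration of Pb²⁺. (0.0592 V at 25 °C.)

8.1 × 10^-4 M

From the Nernst equation, log Q = n(E° − E)/0.0592 = 2(0.93 − 1.001)/0.0592 = -2.399, so Q = 0.00399.
With Q = [Pb²⁺]/[Ag⁺]^2 and the known concentrations, [Pb²⁺] in the numerator gives [Pb²⁺] = 8.1 × 10^-4 M.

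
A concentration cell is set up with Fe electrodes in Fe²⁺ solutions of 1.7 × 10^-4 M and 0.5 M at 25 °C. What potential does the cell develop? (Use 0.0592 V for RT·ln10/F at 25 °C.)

Both half-cells are Fe²⁺/Fe, so E°_cell = 0. The concentrated side is the cathode; the cell reaction moves Fe²⁺ from high to low concentration with n = 2.
Q = [Fe²⁺]_dilute/[Fe²⁺]_conc = 1.7 × 10^-4/0.5 = 3.4 × 10^-4.
E = 0 − (0.0592/2) log Q = −(0.0592/2)(-3.469) = 0.1027 V.

0.10 V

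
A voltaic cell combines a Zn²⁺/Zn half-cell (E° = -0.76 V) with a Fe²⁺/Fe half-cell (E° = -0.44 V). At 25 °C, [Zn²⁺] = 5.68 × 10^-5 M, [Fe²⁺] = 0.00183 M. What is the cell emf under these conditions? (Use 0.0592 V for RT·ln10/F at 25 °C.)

The Fe²⁺/Fe couple has the higher reduction potential and acts as the cathode, so E°_cell = -0.44 − (-0.76) = 0.32 V.
Balancing electrons gives n = 2; the reaction quotient is Q = [Zn²⁺]/[Fe²⁺] = 0.0310.
At 25 °C, E = E° − (0.0592/n) log Q = 0.32 − (0.0592/2)(-1.508) = 0.320 + 0.045 = 0.365 V.

0.365 V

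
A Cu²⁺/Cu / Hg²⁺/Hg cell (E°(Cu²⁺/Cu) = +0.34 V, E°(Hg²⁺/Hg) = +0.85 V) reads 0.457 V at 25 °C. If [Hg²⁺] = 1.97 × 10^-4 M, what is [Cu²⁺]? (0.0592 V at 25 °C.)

From the Nernst equation, log Q = n(E° − E)/0.0592 = 2(0.51 − 0.457)/0.0592 = 1.791, so Q = 61.7.
With Q = [Cu²⁺]/[Hg²⁺] and the known concentrations, [Cu²⁺] in the numerator gives [Cu²⁺] = 0.012 M.

0.012 M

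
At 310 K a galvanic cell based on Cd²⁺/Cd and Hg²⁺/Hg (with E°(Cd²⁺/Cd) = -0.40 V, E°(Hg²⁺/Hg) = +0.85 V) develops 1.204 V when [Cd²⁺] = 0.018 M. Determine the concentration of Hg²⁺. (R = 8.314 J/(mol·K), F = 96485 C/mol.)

5.7 × 10^-4 M

From the Nernst equation, ln Q = nF(E° − E)/RT = 2×96485×(1.25 − 1.204)/(8.314×310) = 3.444, so Q = 31.3.
With Q = [Cd²⁺]/[Hg²⁺] and the known concentrations, [Hg²⁺] in the denominator gives [Hg²⁺] = 5.7 × 10^-4 M.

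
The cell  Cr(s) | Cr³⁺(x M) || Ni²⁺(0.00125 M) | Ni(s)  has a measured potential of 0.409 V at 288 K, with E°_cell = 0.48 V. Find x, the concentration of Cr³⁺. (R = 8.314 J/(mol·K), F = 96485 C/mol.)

From the Nernst equation, ln Q = nF(E° − E)/RT = 6×96485×(0.48 − 0.409)/(8.314×288) = 17.166, so Q = 2.85 × 10^7.
With Q = [Cr³⁺]^2/[Ni²⁺]^3 and the known concentrations, [Cr³⁺]^2 in the numerator gives [Cr³⁺] = 0.24 M.

0.24 M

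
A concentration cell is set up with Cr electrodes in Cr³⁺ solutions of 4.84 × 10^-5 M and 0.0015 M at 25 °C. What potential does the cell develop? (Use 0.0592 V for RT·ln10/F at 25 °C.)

0.029 V

Both half-cells are Cr³⁺/Cr, so E°_cell = 0. The concentrated side is the cathode; the cell reaction moves Cr³⁺ from high to low concentration with n = 3.
Q = [Cr³⁺]_dilute/[Cr³⁺]_conc = 4.84 × 10^-5/0.0015 = 0.0323.
E = 0 − (0.0592/3) log Q = −(0.0592/3)(-1.491) = 0.0294 V.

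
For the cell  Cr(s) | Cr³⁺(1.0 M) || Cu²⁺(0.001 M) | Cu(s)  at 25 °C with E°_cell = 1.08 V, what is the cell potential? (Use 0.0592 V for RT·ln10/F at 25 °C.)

0.991 V

Balancing electrons gives n = 6; the reaction quotient is Q = [Cr³⁺]^2/[Cu²⁺]^3 = 1 × 10^9.
At 25 °C, E = E° − (0.0592/n) log Q = 1.08 − (0.0592/6)(9.000) = 1.080 − 0.089 = 0.991 V.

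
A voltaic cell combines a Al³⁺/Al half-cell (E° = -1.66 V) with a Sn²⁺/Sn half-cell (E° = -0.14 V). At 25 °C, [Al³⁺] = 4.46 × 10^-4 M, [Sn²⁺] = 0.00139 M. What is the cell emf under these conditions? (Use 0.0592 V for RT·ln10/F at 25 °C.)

1.50 V

The Sn²⁺/Sn couple has the higher reduction potential and acts as the cathode, so E°_cell = -0.14 − (-1.66) = 1.52 V.
Balancing electrons gives n = 6; the reaction quotient is Q = [Al³⁺]^2/[Sn²⁺]^3 = 74.1.
At 25 °C, E = E° − (0.0592/n) log Q = 1.52 − (0.0592/6)(1.870) = 1.520 − 0.018 = 1.502 V.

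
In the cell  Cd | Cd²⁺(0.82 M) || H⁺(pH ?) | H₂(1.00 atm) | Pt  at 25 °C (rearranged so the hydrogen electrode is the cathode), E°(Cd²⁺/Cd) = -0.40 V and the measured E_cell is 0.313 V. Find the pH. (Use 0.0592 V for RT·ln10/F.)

pH = 1.51

E°_cell = 0.40 V and n = 2.
log Q = n(E° − E)/0.0592 = 2×(0.40 − 0.313)/0.0592 = 2.939.
With Q = [Cd²⁺]·P(H₂) / [H⁺]^2, solving for [H⁺] gives log[H⁺] = -1.513, so pH = 1.51.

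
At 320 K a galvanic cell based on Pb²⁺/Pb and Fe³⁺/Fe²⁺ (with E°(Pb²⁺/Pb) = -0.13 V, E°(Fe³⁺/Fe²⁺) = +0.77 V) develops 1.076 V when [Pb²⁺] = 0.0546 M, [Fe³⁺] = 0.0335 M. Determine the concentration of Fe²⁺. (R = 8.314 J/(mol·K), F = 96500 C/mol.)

From the Nernst equation, ln Q = nF(E° − E)/RT = 2×96500×(0.90 − 1.076)/(8.314×320) = -12.768, so Q = 2.85 × 10^-6.
With Q = [Pb²⁺]·[Fe²⁺]^2/[Fe³⁺]^2 and the known concentrations, [Fe²⁺]^2 in the numerator gives [Fe²⁺] = 2.4 × 10^-4 M.

2.4 × 10^-4 M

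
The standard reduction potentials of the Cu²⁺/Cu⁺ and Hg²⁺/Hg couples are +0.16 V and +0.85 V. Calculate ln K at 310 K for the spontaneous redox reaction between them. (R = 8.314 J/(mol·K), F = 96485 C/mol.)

ln K = 51.7

E°_cell = +0.85 − (+0.16) = 0.69 V, with n = 2 electrons transferred.
At equilibrium E = 0, so the Nernst equation gives ln K = nFE°/RT = (2)(96485)(0.69)/((8.314)(310)) = 51.66.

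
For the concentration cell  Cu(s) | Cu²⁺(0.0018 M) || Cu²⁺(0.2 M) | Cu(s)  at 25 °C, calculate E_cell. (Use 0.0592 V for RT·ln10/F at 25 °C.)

Both half-cells are Cu²⁺/Cu, so E°_cell = 0. The concentrated side is the cathode; the cell reaction moves Cu²⁺ from high to low concentration with n = 2.
Q = [Cu²⁺]_dilute/[Cu²⁺]_conc = 0.0018/0.2 = 0.00900.
E = 0 − (0.0592/2) log Q = −(0.0592/2)(-2.046) = 0.0606 V.

0.061 V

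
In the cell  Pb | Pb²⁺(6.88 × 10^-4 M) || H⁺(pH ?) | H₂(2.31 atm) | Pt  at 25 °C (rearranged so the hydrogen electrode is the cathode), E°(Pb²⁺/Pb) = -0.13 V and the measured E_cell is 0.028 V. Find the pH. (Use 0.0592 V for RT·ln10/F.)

pH = 3.12

E°_cell = 0.13 V and n = 2.
log Q = n(E° − E)/0.0592 = 2×(0.13 − 0.028)/0.0592 = 3.446.
With Q = [Pb²⁺]·P(H₂) / [H⁺]^2, solving for [H⁺] gives log[H⁺] = -3.122, so pH = 3.12.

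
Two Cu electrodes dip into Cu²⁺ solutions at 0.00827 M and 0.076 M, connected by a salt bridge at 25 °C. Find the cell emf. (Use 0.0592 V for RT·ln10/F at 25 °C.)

Both half-cells are Cu²⁺/Cu, so E°_cell = 0. The concentrated side is the cathode; the cell reaction moves Cu²⁺ from high to low concentration with n = 2.
Q = [Cu²⁺]_dilute/[Cu²⁺]_conc = 0.00827/0.076 = 0.109.
E = 0 − (0.0592/2) log Q = −(0.0592/2)(-0.963) = 0.0285 V.

0.029 V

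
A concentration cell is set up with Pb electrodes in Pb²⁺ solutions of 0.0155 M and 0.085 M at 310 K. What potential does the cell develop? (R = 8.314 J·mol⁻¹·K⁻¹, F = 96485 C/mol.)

0.023 V

Both half-cells are Pb²⁺/Pb, so E°_cell = 0. The concentrated side is the cathode; the cell reaction moves Pb²⁺ from high to low concentration with n = 2.
Q = [Pb²⁺]_dilute/[Pb²⁺]_conc = 0.0155/0.085 = 0.182.
E = 0 − (RT/nF) ln Q = −((8.314×310)/(2×96485))(-1.702) = 0.0227 V.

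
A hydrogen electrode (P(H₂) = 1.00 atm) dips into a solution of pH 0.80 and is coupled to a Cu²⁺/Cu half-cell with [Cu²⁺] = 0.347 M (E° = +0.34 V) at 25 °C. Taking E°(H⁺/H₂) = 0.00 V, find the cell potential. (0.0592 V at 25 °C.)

The Cu²⁺/Cu couple is the cathode, so E°_cell = 0.34 V; n = 2.
[H⁺] = 10^(−0.80) = 0.16 M, and Q = [H⁺]^2 / ([Cu²⁺]·P(H₂)) = 0.0724.
E = E° − (0.0592/2) log Q = 0.34 − (0.0592/2)(-1.140) = 0.374 V.

0.37 V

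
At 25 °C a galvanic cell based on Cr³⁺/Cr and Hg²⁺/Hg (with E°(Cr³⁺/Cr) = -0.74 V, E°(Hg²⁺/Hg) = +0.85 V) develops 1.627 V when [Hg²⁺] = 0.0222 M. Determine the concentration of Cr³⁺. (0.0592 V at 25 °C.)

From the Nernst equation, log Q = n(E° − E)/0.0592 = 6(1.59 − 1.627)/0.0592 = -3.750, so Q = 1.78 × 10^-4.
With Q = [Cr³⁺]^2/[Hg²⁺]^3 and the known concentrations, [Cr³⁺]^2 in the numerator gives [Cr³⁺] = 4.4 × 10^-5 M.

4.4 × 10^-5 M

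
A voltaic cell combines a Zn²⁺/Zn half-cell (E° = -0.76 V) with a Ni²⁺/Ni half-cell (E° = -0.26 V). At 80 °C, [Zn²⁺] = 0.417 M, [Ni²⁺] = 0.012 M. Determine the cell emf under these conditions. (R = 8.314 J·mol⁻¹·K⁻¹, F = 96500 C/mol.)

The Ni²⁺/Ni couple has the higher reduction potential and acts as the cathode, so E°_cell = -0.26 − (-0.76) = 0.50 V.
Balancing electrons gives n = 2; the reaction quotient is Q = [Zn²⁺]/[Ni²⁺] = 34.8.
E = E° − (RT/nF) ln Q = 0.50 − (8.314×353)/(2×96500) × (3.548) = 0.500 − 0.054 = 0.446 V.

0.446 V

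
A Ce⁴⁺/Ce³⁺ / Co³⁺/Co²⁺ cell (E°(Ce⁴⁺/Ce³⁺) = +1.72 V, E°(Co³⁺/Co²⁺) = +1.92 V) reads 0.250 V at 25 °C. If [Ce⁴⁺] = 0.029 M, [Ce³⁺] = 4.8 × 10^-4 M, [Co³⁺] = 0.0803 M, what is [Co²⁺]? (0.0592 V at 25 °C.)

1.9 × 10^-4 M

From the Nernst equation, log Q = n(E° − E)/0.0592 = 1(0.20 − 0.250)/0.0592 = -0.845, so Q = 0.143.
With Q = [Ce⁴⁺]·[Co²⁺]/([Ce³⁺]·[Co³⁺]) and the known concentrations, [Co²⁺] in the numerator gives [Co²⁺] = 1.9 × 10^-4 M.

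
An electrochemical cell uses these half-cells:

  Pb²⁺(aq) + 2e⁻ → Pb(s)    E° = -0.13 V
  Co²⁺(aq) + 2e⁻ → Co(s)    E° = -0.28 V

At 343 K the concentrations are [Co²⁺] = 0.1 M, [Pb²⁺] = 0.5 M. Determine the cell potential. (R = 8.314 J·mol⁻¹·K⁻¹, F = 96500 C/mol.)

The Pb²⁺/Pb couple has the higher reduction potential and acts as the cathode, so E°_cell = -0.13 − (-0.28) = 0.15 V.
Balancing electrons gives n = 2; the reaction quotient is Q = [Co²⁺]/[Pb²⁺] = 0.200.
E = E° − (RT/nF) ln Q = 0.15 − (8.314×343)/(2×96500) × (-1.609) = 0.150 + 0.024 = 0.174 V.

0.174 V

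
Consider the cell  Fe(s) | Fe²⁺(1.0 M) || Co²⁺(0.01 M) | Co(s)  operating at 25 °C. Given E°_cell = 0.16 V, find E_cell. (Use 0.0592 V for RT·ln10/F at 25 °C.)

0.101 V

Balancing electrons gives n = 2; the reaction quotient is Q = [Fe²⁺]/[Co²⁺] = 100.
At 25 °C, E = E° − (0.0592/n) log Q = 0.16 − (0.0592/2)(2.000) = 0.160 − 0.059 = 0.101 V.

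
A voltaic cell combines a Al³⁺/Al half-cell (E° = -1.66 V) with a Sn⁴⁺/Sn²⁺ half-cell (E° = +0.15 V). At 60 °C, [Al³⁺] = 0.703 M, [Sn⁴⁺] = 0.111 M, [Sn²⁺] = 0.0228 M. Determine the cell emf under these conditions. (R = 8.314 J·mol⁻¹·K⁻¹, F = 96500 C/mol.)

1.84 V

The Sn⁴⁺/Sn²⁺ couple has the higher reduction potential and acts as the cathode, so E°_cell = +0.15 − (-1.66) = 1.81 V.
Balancing electrons gives n = 6; the reaction quotient is Q = [Al³⁺]^2·[Sn²⁺]^3/[Sn⁴⁺]^3 = 0.00428.
E = E° − (RT/nF) ln Q = 1.81 − (8.314×333)/(6×96500) × (-5.453) = 1.810 + 0.026 = 1.836 V.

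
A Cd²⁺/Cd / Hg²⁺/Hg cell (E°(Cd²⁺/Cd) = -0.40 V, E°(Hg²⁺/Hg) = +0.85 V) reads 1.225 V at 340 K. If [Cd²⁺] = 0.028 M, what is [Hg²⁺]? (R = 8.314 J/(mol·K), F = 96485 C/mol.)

0.0051 M

From the Nernst equation, ln Q = nF(E° − E)/RT = 2×96485×(1.25 − 1.225)/(8.314×340) = 1.707, so Q = 5.51.
With Q = [Cd²⁺]/[Hg²⁺] and the known concentrations, [Hg²⁺] in the denominator gives [Hg²⁺] = 0.0051 M.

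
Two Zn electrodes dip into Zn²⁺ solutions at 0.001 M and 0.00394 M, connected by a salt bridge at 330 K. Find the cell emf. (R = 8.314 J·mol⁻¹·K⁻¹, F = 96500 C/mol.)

0.019 V

Both half-cells are Zn²⁺/Zn, so E°_cell = 0. The concentrated side is the cathode; the cell reaction moves Zn²⁺ from high to low concentration with n = 2.
Q = [Zn²⁺]_dilute/[Zn²⁺]_conc = 0.001/0.00394 = 0.254.
E = 0 − (RT/nF) ln Q = −((8.314×330)/(2×96500))(-1.371) = 0.0195 V.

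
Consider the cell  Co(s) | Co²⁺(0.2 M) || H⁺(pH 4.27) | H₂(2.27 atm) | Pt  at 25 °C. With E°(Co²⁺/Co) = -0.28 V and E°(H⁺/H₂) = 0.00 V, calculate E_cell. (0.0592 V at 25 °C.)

0.037 V

The hydrogen couple is the cathode, so E°_cell = 0.28 V; n = 2.
[H⁺] = 10^(−4.27) = 5.4 × 10^-5 M, and Q = [Co²⁺]·P(H₂) / [H⁺]^2 = 1.57 × 10^8.
E = E° − (0.0592/2) log Q = 0.28 − (0.0592/2)(8.197) = 0.037 V.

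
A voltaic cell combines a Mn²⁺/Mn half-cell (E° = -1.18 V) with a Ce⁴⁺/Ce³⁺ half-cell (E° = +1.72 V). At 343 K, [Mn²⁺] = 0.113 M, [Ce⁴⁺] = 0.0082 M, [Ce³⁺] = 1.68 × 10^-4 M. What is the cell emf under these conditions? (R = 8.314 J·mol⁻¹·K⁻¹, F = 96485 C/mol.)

The Ce⁴⁺/Ce³⁺ couple has the higher reduction potential and acts as the cathode, so E°_cell = +1.72 − (-1.18) = 2.90 V.
Balancing electrons gives n = 2; the reaction quotient is Q = [Mn²⁺]·[Ce³⁺]^2/[Ce⁴⁺]^2 = 4.74 × 10^-5.
E = E° − (RT/nF) ln Q = 2.90 − (8.314×343)/(2×96485) × (-9.956) = 2.900 + 0.147 = 3.047 V.

3.05 V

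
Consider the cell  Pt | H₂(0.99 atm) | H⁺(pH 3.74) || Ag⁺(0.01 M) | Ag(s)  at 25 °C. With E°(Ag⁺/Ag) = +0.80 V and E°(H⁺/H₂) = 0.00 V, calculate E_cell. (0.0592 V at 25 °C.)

The Ag⁺/Ag couple is the cathode, so E°_cell = 0.80 V; n = 2.
[H⁺] = 10^(−3.74) = 1.8 × 10^-4 M, and Q = [H⁺]^2 / ([Ag⁺]^2·P(H₂)) = 3.34 × 10^-4.
E = E° − (0.0592/2) log Q = 0.80 − (0.0592/2)(-3.476) = 0.903 V.

0.90 V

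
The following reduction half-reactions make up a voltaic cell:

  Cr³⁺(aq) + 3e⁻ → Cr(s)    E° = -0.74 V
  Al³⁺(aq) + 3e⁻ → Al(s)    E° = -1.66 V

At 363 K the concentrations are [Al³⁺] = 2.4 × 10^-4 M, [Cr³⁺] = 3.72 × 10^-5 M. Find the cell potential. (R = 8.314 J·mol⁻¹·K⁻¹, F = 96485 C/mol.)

0.901 V

The Cr³⁺/Cr couple has the higher reduction potential and acts as the cathode, so E°_cell = -0.74 − (-1.66) = 0.92 V.
Balancing electrons gives n = 3; the reaction quotient is Q = [Al³⁺]/[Cr³⁺] = 6.45.
E = E° − (RT/nF) ln Q = 0.92 − (8.314×363)/(3×96485) × (1.864) = 0.920 − 0.019 = 0.901 V.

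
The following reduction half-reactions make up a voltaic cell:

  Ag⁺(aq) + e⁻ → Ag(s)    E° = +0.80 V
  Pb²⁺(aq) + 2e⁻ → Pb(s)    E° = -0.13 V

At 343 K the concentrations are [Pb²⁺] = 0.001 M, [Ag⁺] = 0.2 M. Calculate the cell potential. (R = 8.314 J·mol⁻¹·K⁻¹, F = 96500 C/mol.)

The Ag⁺/Ag couple has the higher reduction potential and acts as the cathode, so E°_cell = +0.80 − (-0.13) = 0.93 V.
Balancing electrons gives n = 2; the reaction quotient is Q = [Pb²⁺]/[Ag⁺]^2 = 0.0250.
E = E° − (RT/nF) ln Q = 0.93 − (8.314×343)/(2×96500) × (-3.689) = 0.930 + 0.055 = 0.985 V.

0.985 V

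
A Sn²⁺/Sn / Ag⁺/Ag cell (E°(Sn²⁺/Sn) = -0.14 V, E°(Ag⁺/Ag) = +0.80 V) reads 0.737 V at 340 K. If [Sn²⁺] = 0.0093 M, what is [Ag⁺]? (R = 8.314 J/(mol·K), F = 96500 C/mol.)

From the Nernst equation, ln Q = nF(E° − E)/RT = 2×96500×(0.94 − 0.737)/(8.314×340) = 13.860, so Q = 1.05 × 10^6.
With Q = [Sn²⁺]/[Ag⁺]^2 and the known concentrations, [Ag⁺]^2 in the denominator gives [Ag⁺] = 9.4 × 10^-5 M.

9.4 × 10^-5 M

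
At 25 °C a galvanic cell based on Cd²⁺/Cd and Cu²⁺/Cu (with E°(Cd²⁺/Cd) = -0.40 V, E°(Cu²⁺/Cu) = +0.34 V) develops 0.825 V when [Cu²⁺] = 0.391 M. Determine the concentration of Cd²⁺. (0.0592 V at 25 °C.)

From the Nernst equation, log Q = n(E° − E)/0.0592 = 2(0.74 − 0.825)/0.0592 = -2.872, so Q = 0.00134.
With Q = [Cd²⁺]/[Cu²⁺] and the known concentrations, [Cd²⁺] in the numerator gives [Cd²⁺] = 5.3 × 10^-4 M.

5.3 × 10^-4 M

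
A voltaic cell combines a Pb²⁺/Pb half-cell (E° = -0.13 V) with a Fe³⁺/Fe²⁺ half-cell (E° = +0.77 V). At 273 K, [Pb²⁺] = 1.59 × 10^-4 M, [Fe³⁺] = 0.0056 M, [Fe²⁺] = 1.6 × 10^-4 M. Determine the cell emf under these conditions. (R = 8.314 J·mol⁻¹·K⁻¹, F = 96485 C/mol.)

The Fe³⁺/Fe²⁺ couple has the higher reduction potential and acts as the cathode, so E°_cell = +0.77 − (-0.13) = 0.90 V.
Balancing electrons gives n = 2; the reaction quotient is Q = [Pb²⁺]·[Fe²⁺]^2/[Fe³⁺]^2 = 1.3 × 10^-7.
E = E° − (RT/nF) ln Q = 0.90 − (8.314×273)/(2×96485) × (-15.857) = 0.900 + 0.187 = 1.087 V.

1.09 V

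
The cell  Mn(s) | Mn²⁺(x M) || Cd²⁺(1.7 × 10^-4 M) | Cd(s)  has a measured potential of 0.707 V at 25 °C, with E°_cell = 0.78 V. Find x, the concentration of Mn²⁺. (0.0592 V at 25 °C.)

From the Nernst equation, log Q = n(E° − E)/0.0592 = 2(0.78 − 0.707)/0.0592 = 2.466, so Q = 293.
With Q = [Mn²⁺]/[Cd²⁺] and the known concentrations, [Mn²⁺] in the numerator gives [Mn²⁺] = 0.05 M.

0.05 M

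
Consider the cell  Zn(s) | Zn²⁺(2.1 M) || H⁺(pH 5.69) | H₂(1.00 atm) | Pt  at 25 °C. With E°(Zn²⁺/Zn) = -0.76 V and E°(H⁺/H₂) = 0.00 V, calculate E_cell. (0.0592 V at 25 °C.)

The hydrogen couple is the cathode, so E°_cell = 0.76 V; n = 2.
[H⁺] = 10^(−5.69) = 2 × 10^-6 M, and Q = [Zn²⁺]·P(H₂) / [H⁺]^2 = 5.04 × 10^11.
E = E° − (0.0592/2) log Q = 0.76 − (0.0592/2)(11.702) = 0.414 V.

0.41 V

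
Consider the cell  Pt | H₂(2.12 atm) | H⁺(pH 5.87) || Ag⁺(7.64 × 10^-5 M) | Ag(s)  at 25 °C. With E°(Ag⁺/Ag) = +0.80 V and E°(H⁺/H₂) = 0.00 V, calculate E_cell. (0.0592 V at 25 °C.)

The Ag⁺/Ag couple is the cathode, so E°_cell = 0.80 V; n = 2.
[H⁺] = 10^(−5.87) = 1.3 × 10^-6 M, and Q = [H⁺]^2 / ([Ag⁺]^2·P(H₂)) = 1.47 × 10^-4.
E = E° − (0.0592/2) log Q = 0.80 − (0.0592/2)(-3.833) = 0.913 V.

0.91 V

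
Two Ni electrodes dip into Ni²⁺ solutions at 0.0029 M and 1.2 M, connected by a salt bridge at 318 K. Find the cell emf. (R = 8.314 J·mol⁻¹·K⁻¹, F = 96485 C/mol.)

0.083 V

Both half-cells are Ni²⁺/Ni, so E°_cell = 0. The concentrated side is the cathode; the cell reaction moves Ni²⁺ from high to low concentration with n = 2.
Q = [Ni²⁺]_dilute/[Ni²⁺]_conc = 0.0029/1.2 = 0.00242.
E = 0 − (RT/nF) ln Q = −((8.314×318)/(2×96485))(-6.025) = 0.0825 V.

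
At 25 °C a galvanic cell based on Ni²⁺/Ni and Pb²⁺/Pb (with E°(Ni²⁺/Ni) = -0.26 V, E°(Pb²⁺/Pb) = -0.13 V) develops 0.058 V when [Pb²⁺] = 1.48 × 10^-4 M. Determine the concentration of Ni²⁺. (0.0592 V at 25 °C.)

0.04 M

From the Nernst equation, log Q = n(E° − E)/0.0592 = 2(0.13 − 0.058)/0.0592 = 2.432, so Q = 271.
With Q = [Ni²⁺]/[Pb²⁺] and the known concentrations, [Ni²⁺] in the numerator gives [Ni²⁺] = 0.04 M.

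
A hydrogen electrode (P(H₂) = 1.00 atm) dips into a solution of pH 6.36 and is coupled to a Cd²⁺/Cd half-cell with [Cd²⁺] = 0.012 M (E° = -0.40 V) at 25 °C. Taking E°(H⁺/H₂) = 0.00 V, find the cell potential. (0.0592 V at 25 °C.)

0.080 V

The hydrogen couple is the cathode, so E°_cell = 0.40 V; n = 2.
[H⁺] = 10^(−6.36) = 4.4 × 10^-7 M, and Q = [Cd²⁺]·P(H₂) / [H⁺]^2 = 6.3 × 10^10.
E = E° − (0.0592/2) log Q = 0.40 − (0.0592/2)(10.799) = 0.080 V.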